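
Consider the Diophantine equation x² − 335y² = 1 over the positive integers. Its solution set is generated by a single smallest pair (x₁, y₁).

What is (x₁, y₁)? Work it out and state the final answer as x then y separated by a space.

√335 = [18; 3,3,3,36, …], period ℓ=4 (even) → k=3
k=0  a_k=18  p_k/q_k = 18/1
k=1  a_k=3  p_k/q_k = 55/3
k=2  a_k=3  p_k/q_k = 183/10
k=3  a_k=3  p_k/q_k = 604/33
→ (604, 33).  Check: 604²=364816, 335·33²=364815, difference 1.

604 33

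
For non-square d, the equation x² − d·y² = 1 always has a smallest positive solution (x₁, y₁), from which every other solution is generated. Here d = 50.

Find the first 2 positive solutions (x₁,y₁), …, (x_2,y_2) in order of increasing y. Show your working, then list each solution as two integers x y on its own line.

99 14
19601 2772

√50 → a₀=7, period (14); ℓ=1 odd so k=1
k=0  a_k=7  p_k/q_k = 7/1
k=1  a_k=14  p_k/q_k = 99/14
→ (99, 14).  Check: 99²=9801, 50·14²=9800, difference 1.
n=2: (99,14)∘(99,14) = (99·99+50·14·14, 99·14+14·99) = (19601,2772)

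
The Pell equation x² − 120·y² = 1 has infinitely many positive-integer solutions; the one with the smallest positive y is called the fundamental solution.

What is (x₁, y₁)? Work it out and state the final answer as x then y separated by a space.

√120 = [10; 1,20, …], period ℓ=2 (even) → k=1
step 0: (10, 1)  from 10·(1,0) + (0,1)
step 1: (11, 1)  from 1·(10,1) + (1,0)
(x₁, y₁) = (11, 1);  11² − 120·1² = 1 ✓

11 1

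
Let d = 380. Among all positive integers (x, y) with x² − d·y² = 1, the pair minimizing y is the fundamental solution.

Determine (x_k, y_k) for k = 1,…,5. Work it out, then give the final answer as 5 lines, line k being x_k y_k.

39 2
3041 156
237159 12166
18495361 948792
1442400999 73993610

d=380: √d = [19; 2,38] (ℓ=2, even), read p_1/q_1
step 0: (19, 1)  from 19·(1,0) + (0,1)
step 1: (39, 2)  from 2·(19,1) + (1,0)
→ (39, 2).  Check: 39²=1521, 380·2²=1520, difference 1.
(39+2√380)^2 = 3041 + 156√380
(39+2√380)^3 = 237159 + 12166√380
(39+2√380)^4 = 18495361 + 948792√380
(39+2√380)^5 = 1442400999 + 73993610√380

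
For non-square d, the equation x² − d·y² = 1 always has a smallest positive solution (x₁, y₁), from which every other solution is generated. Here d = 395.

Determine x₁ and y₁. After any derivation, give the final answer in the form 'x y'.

159 8

[19; 1,6,1,38] for √395; ℓ=4 ⇒ convergent index 3
i=0: a=19 ⇒ p=19, q=1
…
i=2: a=6 ⇒ p=139, q=7
i=3: a=1 ⇒ p=159, q=8
fundamental: x₁=159, y₁=8  (since 25281 − 395·64 = 1)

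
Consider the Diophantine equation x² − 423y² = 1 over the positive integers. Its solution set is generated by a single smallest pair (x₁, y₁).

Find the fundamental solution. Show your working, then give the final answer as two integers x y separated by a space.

√423 = [20; 1,1,3,4,3,1,1,40, …], period ℓ=8 (even) → k=7
i=0: a=20 ⇒ p=20, q=1
i=1: a=1 ⇒ p=21, q=1
i=2: a=1 ⇒ p=41, q=2
i=3: a=3 ⇒ p=144, q=7
i=4: a=4 ⇒ p=617, q=30
…
i=6: a=1 ⇒ p=2612, q=127
i=7: a=1 ⇒ p=4607, q=224
(x₁, y₁) = (4607, 224);  4607² − 423·224² = 1 ✓

4607 224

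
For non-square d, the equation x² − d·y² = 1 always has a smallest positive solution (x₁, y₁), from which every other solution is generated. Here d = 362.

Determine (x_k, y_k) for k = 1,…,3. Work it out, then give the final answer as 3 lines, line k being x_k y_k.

723 38
1045457 54948
1511730099 79454770

d=362: √d = [19; 38] (ℓ=1, odd), read p_1/q_1
step 0: (19, 1)  from 19·(1,0) + (0,1)
step 1: (723, 38)  from 38·(19,1) + (1,0)
(x₁, y₁) = (723, 38);  723² − 362·38² = 1 ✓
k=2:  x_2 = 723·723+362·38·38 = 1045457,  y_2 = 723·38+38·723 = 54948
k=3:  x_3 = 723·1045457+362·38·54948 = 1511730099,  y_3 = 723·54948+38·1045457 = 79454770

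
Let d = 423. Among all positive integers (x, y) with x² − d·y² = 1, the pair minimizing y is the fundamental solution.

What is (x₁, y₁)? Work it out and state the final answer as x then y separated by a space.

√423 = [20; 1,1,3,4,3,1,1,40, …], period ℓ=8 (even) → k=7
step 0: (20, 1)  from 20·(1,0) + (0,1)
step 1: (21, 1)  from 1·(20,1) + (1,0)
step 2: (41, 2)  from 1·(21,1) + (20,1)
…
step 4: (617, 30)  from 4·(144,7) + (41,2)
step 5: (1995, 97)  from 3·(617,30) + (144,7)
step 6: (2612, 127)  from 1·(1995,97) + (617,30)
step 7: (4607, 224)  from 1·(2612,127) + (1995,97)
(x₁, y₁) = (4607, 224);  4607² − 423·224² = 1 ✓

4607 224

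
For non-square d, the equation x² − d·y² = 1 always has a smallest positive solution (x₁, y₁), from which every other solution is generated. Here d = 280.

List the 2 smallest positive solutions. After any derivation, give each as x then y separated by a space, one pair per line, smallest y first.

251 15
126001 7530

d=280: √d = [16; 1,2,1,2,1,32] (ℓ=6, even), read p_5/q_5
a_0=16:  p_0=16·1+0=16,  q_0=16·0+1=1
a_1=1:  p_1=1·16+1=17,  q_1=1·1+0=1
a_2=2:  p_2=2·17+16=50,  q_2=2·1+1=3
…
a_4=2:  p_4=2·67+50=184,  q_4=2·4+3=11
a_5=1:  p_5=1·184+67=251,  q_5=1·11+4=15
→ (251, 15).  Check: 251²=63001, 280·15²=63000, difference 1.
n=2: (251,15)∘(251,15) = (251·251+280·15·15, 251·15+15·251) = (126001,7530)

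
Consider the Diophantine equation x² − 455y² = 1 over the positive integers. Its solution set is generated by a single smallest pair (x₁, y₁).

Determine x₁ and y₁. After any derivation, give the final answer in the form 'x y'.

64 3

[21; 3,42] for √455; ℓ=2 ⇒ convergent index 1
step 0: (21, 1)  from 21·(1,0) + (0,1)
step 1: (64, 3)  from 3·(21,1) + (1,0)
fundamental: x₁=64, y₁=3  (since 4096 − 455·9 = 1)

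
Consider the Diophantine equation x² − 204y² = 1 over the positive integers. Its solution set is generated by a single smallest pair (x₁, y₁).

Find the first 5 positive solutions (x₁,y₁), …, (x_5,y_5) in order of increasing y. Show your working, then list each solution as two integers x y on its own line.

√204 → a₀=14, period (3,1,1,6,1,1,3,28); ℓ=8 even so k=7
k=0  a_k=14  p_k/q_k = 14/1
k=1  a_k=3  p_k/q_k = 43/3
…
k=3  a_k=1  p_k/q_k = 100/7
k=4  a_k=6  p_k/q_k = 657/46
…
k=6  a_k=1  p_k/q_k = 1414/99
k=7  a_k=3  p_k/q_k = 4999/350
→ (4999, 350).  Check: 4999²=24990001, 204·350²=24990000, difference 1.
n=2: (4999,350)∘(4999,350) = (4999·4999+204·350·350, 4999·350+350·4999) = (49980001,3499300)
n=3: (49980001,3499300)∘(4999,350) = (4999·49980001+204·350·3499300, 4999·3499300+350·49980001) = (499700044999,34986001050)
n=4: (499700044999,34986001050)∘(4999,350) = (4999·499700044999+204·350·34986001050, 4999·34986001050+350·499700044999) = (4996000999920001,349790034998600)
n=5: (4996000999920001,349790034998600)∘(4999,350) = (4999·4996000999920001+204·350·349790034998600, 4999·349790034998600+350·4996000999920001) = (49950017497500124999,3497200734930001750)

4999 350
49980001 3499300
499700044999 34986001050
4996000999920001 349790034998600
49950017497500124999 3497200734930001750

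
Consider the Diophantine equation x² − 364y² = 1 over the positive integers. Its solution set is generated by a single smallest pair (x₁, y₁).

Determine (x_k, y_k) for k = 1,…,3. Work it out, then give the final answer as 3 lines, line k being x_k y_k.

4954951 259710
49103078824801 2573700648420
486606699052048124551 25505121203178395130

√364 = [19; 12,1,2,3,1,8,1,3,2,1,12,38, …], period ℓ=12 (even) → k=11
a_0=19:  p_0=19·1+0=19,  q_0=19·0+1=1
a_1=12:  p_1=12·19+1=229,  q_1=12·1+0=12
a_2=1:  p_2=1·229+19=248,  q_2=1·12+1=13
a_3=2:  p_3=2·248+229=725,  q_3=2·13+12=38
a_4=3:  p_4=3·725+248=2423,  q_4=3·38+13=127
…
a_6=8:  p_6=8·3148+2423=27607,  q_6=8·165+127=1447
…
a_8=3:  p_8=3·30755+27607=119872,  q_8=3·1612+1447=6283
a_9=2:  p_9=2·119872+30755=270499,  q_9=2·6283+1612=14178
a_10=1:  p_10=1·270499+119872=390371,  q_10=1·14178+6283=20461
a_11=12:  p_11=12·390371+270499=4954951,  q_11=12·20461+14178=259710
→ (4954951, 259710).  Check: 4954951²=24551539412401, 364·259710²=24551539412400, difference 1.
(4954951+259710√364)^2 = 49103078824801 + 2573700648420√364
(4954951+259710√364)^3 = 486606699052048124551 + 25505121203178395130√364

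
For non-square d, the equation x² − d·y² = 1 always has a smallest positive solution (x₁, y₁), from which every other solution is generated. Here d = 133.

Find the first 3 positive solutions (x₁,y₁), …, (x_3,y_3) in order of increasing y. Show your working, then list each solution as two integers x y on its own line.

2588599 224460
13401689565601 1162073863080
69383200415647777399 6016286479789825380

[11; 1,1,7,5,1,…,1,1,22] for √133; ℓ=16 ⇒ convergent index 15
k=0  a_k=11  p_k/q_k = 11/1
k=1  a_k=1  p_k/q_k = 12/1
k=2  a_k=1  p_k/q_k = 23/2
k=3  a_k=7  p_k/q_k = 173/15
…
k=5  a_k=1  p_k/q_k = 1061/92
k=6  a_k=1  p_k/q_k = 1949/169
k=7  a_k=1  p_k/q_k = 3010/261
k=8  a_k=2  p_k/q_k = 7969/691
k=9  a_k=1  p_k/q_k = 10979/952
k=10  a_k=1  p_k/q_k = 18948/1643
k=11  a_k=1  p_k/q_k = 29927/2595
…
k=14  a_k=1  p_k/q_k = 1378591/119539
k=15  a_k=1  p_k/q_k = 2588599/224460
→ (2588599, 224460).  Check: 2588599²=6700844782801, 133·224460²=6700844782800, difference 1.
(2588599+224460√133)^2 = 13401689565601 + 1162073863080√133
(2588599+224460√133)^3 = 69383200415647777399 + 6016286479789825380√133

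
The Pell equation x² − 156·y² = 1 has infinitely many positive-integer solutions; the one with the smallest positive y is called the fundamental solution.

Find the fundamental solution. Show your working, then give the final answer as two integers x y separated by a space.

[12; 2,24] for √156; ℓ=2 ⇒ convergent index 1
a_0=12:  p_0=12·1+0=12,  q_0=12·0+1=1
a_1=2:  p_1=2·12+1=25,  q_1=2·1+0=2
fundamental: x₁=25, y₁=2  (since 625 − 156·4 = 1)

25 2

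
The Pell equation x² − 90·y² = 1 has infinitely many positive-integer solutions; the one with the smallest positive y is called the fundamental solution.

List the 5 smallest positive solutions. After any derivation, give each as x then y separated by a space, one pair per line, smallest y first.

√90 = [9; 2,18, …], period ℓ=2 (even) → k=1
a_0=9:  p_0=9·1+0=9,  q_0=9·0+1=1
a_1=2:  p_1=2·9+1=19,  q_1=2·1+0=2
(x₁, y₁) = (19, 2);  19² − 90·2² = 1 ✓
k=2:  x_2 = 19·19+90·2·2 = 721,  y_2 = 19·2+2·19 = 76
k=3:  x_3 = 19·721+90·2·76 = 27379,  y_3 = 19·76+2·721 = 2886
k=4:  x_4 = 19·27379+90·2·2886 = 1039681,  y_4 = 19·2886+2·27379 = 109592
k=5:  x_5 = 19·1039681+90·2·109592 = 39480499,  y_5 = 19·109592+2·1039681 = 4161610

19 2
721 76
27379 2886
1039681 109592
39480499 4161610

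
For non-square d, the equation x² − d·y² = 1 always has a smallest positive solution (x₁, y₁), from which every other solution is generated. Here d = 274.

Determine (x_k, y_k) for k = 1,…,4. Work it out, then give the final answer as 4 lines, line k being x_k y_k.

3959299 239190
31352097142801 1894049455620
248264653730785753699 14998216231173381570
1965907990503261255572251201 118764845051735182903983240

√274 = [16; 1,1,4,4,1,1,32, …], period ℓ=7 (odd) → k=13
i=0: a=16 ⇒ p=16, q=1
…
i=2: a=1 ⇒ p=33, q=2
…
i=4: a=4 ⇒ p=629, q=38
i=5: a=1 ⇒ p=778, q=47
i=6: a=1 ⇒ p=1407, q=85
…
i=8: a=1 ⇒ p=47209, q=2852
…
i=10: a=4 ⇒ p=419253, q=25328
i=11: a=4 ⇒ p=1770023, q=106931
i=12: a=1 ⇒ p=2189276, q=132259
i=13: a=1 ⇒ p=3959299, q=239190
→ (3959299, 239190).  Check: 3959299²=15676048571401, 274·239190²=15676048571400, difference 1.
k=2:  x_2 = 3959299·3959299+274·239190·239190 = 31352097142801,  y_2 = 3959299·239190+239190·3959299 = 1894049455620
k=3:  x_3 = 3959299·31352097142801+274·239190·1894049455620 = 248264653730785753699,  y_3 = 3959299·1894049455620+239190·31352097142801 = 14998216231173381570
k=4:  x_4 = 3959299·248264653730785753699+274·239190·14998216231173381570 = 1965907990503261255572251201,  y_4 = 3959299·14998216231173381570+239190·248264653730785753699 = 118764845051735182903983240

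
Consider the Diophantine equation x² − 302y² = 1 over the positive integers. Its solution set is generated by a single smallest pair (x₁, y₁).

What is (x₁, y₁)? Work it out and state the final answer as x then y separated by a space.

4276623 246092

√302 = [17; 2,1,1,1,4,…,1,2,34, …], period ℓ=16 (even) → k=15
k=0  a_k=17  p_k/q_k = 17/1
…
k=3  a_k=1  p_k/q_k = 87/5
…
k=5  a_k=4  p_k/q_k = 643/37
…
k=8  a_k=16  p_k/q_k = 34513/1986
…
k=10  a_k=2  p_k/q_k = 107675/6196
k=11  a_k=4  p_k/q_k = 467281/26889
k=12  a_k=1  p_k/q_k = 574956/33085
…
k=14  a_k=1  p_k/q_k = 1617193/93059
k=15  a_k=2  p_k/q_k = 4276623/246092
fundamental: x₁=4276623, y₁=246092  (since 18289504284129 − 302·60561272464 = 1)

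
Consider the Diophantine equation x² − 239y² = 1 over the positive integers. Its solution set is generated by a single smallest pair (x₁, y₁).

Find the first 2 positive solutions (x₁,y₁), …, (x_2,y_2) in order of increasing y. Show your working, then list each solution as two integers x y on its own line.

[15; 2,5,1,2,4,15,4,2,1,5,2,30] for √239; ℓ=12 ⇒ convergent index 11
a_0=15:  p_0=15·1+0=15,  q_0=15·0+1=1
a_1=2:  p_1=2·15+1=31,  q_1=2·1+0=2
a_2=5:  p_2=5·31+15=170,  q_2=5·2+1=11
…
a_8=2:  p_8=2·154117+37907=346141,  q_8=2·9969+2452=22390
…
a_10=5:  p_10=5·500258+346141=2847431,  q_10=5·32359+22390=184185
a_11=2:  p_11=2·2847431+500258=6195120,  q_11=2·184185+32359=400729
fundamental: x₁=6195120, y₁=400729  (since 38379511814400 − 239·160583731441 = 1)
(x_2, y_2) = (6195120·6195120 + 239·400729·400729, 6195120·400729 + 400729·6195120) = (76759023628799, 4965128484960)

6195120 400729
76759023628799 4965128484960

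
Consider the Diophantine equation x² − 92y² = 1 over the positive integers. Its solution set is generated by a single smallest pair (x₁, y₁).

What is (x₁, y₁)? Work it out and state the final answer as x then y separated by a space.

d=92: √d = [9; 1,1,2,4,2,1,1,18] (ℓ=8, even), read p_7/q_7
k=0  a_k=9  p_k/q_k = 9/1
k=1  a_k=1  p_k/q_k = 10/1
k=2  a_k=1  p_k/q_k = 19/2
k=3  a_k=2  p_k/q_k = 48/5
k=4  a_k=4  p_k/q_k = 211/22
k=5  a_k=2  p_k/q_k = 470/49
k=6  a_k=1  p_k/q_k = 681/71
k=7  a_k=1  p_k/q_k = 1151/120
(x₁, y₁) = (1151, 120);  1151² − 92·120² = 1 ✓

1151 120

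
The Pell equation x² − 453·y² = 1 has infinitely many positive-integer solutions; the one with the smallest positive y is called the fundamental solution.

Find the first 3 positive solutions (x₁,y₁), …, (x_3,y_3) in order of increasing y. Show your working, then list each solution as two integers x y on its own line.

√453 = [21; 3,1,1,10,14,10,1,1,3,42, …], period ℓ=10 (even) → k=9
i=0: a=21 ⇒ p=21, q=1
i=1: a=3 ⇒ p=64, q=3
…
i=3: a=1 ⇒ p=149, q=7
i=4: a=10 ⇒ p=1575, q=74
i=5: a=14 ⇒ p=22199, q=1043
…
i=8: a=1 ⇒ p=469329, q=22051
i=9: a=3 ⇒ p=1653751, q=77700
→ (1653751, 77700).  Check: 1653751²=2734892370001, 453·77700²=2734892370000, difference 1.
(1653751+77700√453)^2 = 5469784740001 + 256992905400√453
(1653751+77700√453)^3 = 18091323967121133751 + 850004548596233100√453

1653751 77700
5469784740001 256992905400
18091323967121133751 850004548596233100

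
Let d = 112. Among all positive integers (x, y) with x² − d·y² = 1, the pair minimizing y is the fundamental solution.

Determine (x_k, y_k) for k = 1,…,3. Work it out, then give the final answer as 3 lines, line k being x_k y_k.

√112 → a₀=10, period (1,1,2,1,1,20); ℓ=6 even so k=5
i=0: a=10 ⇒ p=10, q=1
…
i=2: a=1 ⇒ p=21, q=2
i=3: a=2 ⇒ p=53, q=5
i=4: a=1 ⇒ p=74, q=7
i=5: a=1 ⇒ p=127, q=12
→ (127, 12).  Check: 127²=16129, 112·12²=16128, difference 1.
(127+12√112)^2 = 32257 + 3048√112
(127+12√112)^3 = 8193151 + 774180√112

127 12
32257 3048
8193151 774180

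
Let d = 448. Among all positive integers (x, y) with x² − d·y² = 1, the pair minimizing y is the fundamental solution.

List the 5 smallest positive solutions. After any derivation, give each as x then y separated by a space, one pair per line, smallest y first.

√448 = [21; 6,42, …], period ℓ=2 (even) → k=1
i=0: a=21 ⇒ p=21, q=1
i=1: a=6 ⇒ p=127, q=6
→ (127, 6).  Check: 127²=16129, 448·6²=16128, difference 1.
(127+6√448)^2 = 32257 + 1524√448
(127+6√448)^3 = 8193151 + 387090√448
(127+6√448)^4 = 2081028097 + 98319336√448
(127+6√448)^5 = 528572943487 + 24972724254√448

127 6
32257 1524
8193151 387090
2081028097 98319336
528572943487 24972724254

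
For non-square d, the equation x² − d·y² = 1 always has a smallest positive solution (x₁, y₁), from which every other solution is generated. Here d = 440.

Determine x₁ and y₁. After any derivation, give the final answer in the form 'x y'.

√440 → a₀=20, period (1,40); ℓ=2 even so k=1
i=0: a=20 ⇒ p=20, q=1
i=1: a=1 ⇒ p=21, q=1
(x₁, y₁) = (21, 1);  21² − 440·1² = 1 ✓

21 1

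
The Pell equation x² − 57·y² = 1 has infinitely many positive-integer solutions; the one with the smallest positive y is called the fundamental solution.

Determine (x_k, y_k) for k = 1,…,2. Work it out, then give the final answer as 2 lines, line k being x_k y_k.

d=57: √d = [7; 1,1,4,1,1,14] (ℓ=6, even), read p_5/q_5
a_0=7:  p_0=7·1+0=7,  q_0=7·0+1=1
a_1=1:  p_1=1·7+1=8,  q_1=1·1+0=1
…
a_4=1:  p_4=1·68+15=83,  q_4=1·9+2=11
a_5=1:  p_5=1·83+68=151,  q_5=1·11+9=20
fundamental: x₁=151, y₁=20  (since 22801 − 57·400 = 1)
k=2:  x_2 = 151·151+57·20·20 = 45601,  y_2 = 151·20+20·151 = 6040

151 20
45601 6040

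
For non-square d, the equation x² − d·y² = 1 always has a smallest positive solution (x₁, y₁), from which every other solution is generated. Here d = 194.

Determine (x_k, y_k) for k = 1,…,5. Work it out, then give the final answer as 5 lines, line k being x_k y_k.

√194 = [13; 1,12,1,26, …], period ℓ=4 (even) → k=3
a_0=13:  p_0=13·1+0=13,  q_0=13·0+1=1
a_1=1:  p_1=1·13+1=14,  q_1=1·1+0=1
a_2=12:  p_2=12·14+13=181,  q_2=12·1+1=13
a_3=1:  p_3=1·181+14=195,  q_3=1·13+1=14
→ (195, 14).  Check: 195²=38025, 194·14²=38024, difference 1.
(x_2, y_2) = (195·195 + 194·14·14, 195·14 + 14·195) = (76049, 5460)
(x_3, y_3) = (195·76049 + 194·14·5460, 195·5460 + 14·76049) = (29658915, 2129386)
(x_4, y_4) = (195·29658915 + 194·14·2129386, 195·2129386 + 14·29658915) = (11566900801, 830455080)
(x_5, y_5) = (195·11566900801 + 194·14·830455080, 195·830455080 + 14·11566900801) = (4511061653475, 323875351814)

195 14
76049 5460
29658915 2129386
11566900801 830455080
4511061653475 323875351814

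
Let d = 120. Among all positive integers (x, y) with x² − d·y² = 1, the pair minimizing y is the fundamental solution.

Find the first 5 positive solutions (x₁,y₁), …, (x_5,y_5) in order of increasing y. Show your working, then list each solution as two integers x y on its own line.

11 1
241 22
5291 483
116161 10604
2550251 232805

d=120: √d = [10; 1,20] (ℓ=2, even), read p_1/q_1
k=0  a_k=10  p_k/q_k = 10/1
k=1  a_k=1  p_k/q_k = 11/1
→ (11, 1).  Check: 11²=121, 120·1²=120, difference 1.
(11+1√120)^2 = 241 + 22√120
(11+1√120)^3 = 5291 + 483√120
(11+1√120)^4 = 116161 + 10604√120
(11+1√120)^5 = 2550251 + 232805√120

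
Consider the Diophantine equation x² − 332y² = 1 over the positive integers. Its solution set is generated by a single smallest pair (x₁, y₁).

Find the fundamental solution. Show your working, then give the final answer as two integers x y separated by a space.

13447 738

√332 = [18; 4,1,1,8,1,1,4,36, …], period ℓ=8 (even) → k=7
k=0  a_k=18  p_k/q_k = 18/1
…
k=2  a_k=1  p_k/q_k = 91/5
k=3  a_k=1  p_k/q_k = 164/9
k=4  a_k=8  p_k/q_k = 1403/77
k=5  a_k=1  p_k/q_k = 1567/86
k=6  a_k=1  p_k/q_k = 2970/163
k=7  a_k=4  p_k/q_k = 13447/738
(x₁, y₁) = (13447, 738);  13447² − 332·738² = 1 ✓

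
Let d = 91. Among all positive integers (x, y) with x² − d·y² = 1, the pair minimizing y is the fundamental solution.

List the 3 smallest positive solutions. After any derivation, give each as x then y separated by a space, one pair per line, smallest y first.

1574 165
4954951 519420
15598184174 1635133995

√91 → a₀=9, period (1,1,5,1,5,1,1,18); ℓ=8 even so k=7
step 0: (9, 1)  from 9·(1,0) + (0,1)
…
step 5: (725, 76)  from 5·(124,13) + (105,11)
step 6: (849, 89)  from 1·(725,76) + (124,13)
step 7: (1574, 165)  from 1·(849,89) + (725,76)
fundamental: x₁=1574, y₁=165  (since 2477476 − 91·27225 = 1)
(x_2, y_2) = (1574·1574 + 91·165·165, 1574·165 + 165·1574) = (4954951, 519420)
(x_3, y_3) = (1574·4954951 + 91·165·519420, 1574·519420 + 165·4954951) = (15598184174, 1635133995)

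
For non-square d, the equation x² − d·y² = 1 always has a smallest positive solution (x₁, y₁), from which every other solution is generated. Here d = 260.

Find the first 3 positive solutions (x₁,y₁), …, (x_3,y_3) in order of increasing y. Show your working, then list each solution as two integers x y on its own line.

129 8
33281 2064
8586369 532504

d=260: √d = [16; 8,32] (ℓ=2, even), read p_1/q_1
k=0  a_k=16  p_k/q_k = 16/1
k=1  a_k=8  p_k/q_k = 129/8
(x₁, y₁) = (129, 8);  129² − 260·8² = 1 ✓
n=2: (129,8)∘(129,8) = (129·129+260·8·8, 129·8+8·129) = (33281,2064)
n=3: (33281,2064)∘(129,8) = (129·33281+260·8·2064, 129·2064+8·33281) = (8586369,532504)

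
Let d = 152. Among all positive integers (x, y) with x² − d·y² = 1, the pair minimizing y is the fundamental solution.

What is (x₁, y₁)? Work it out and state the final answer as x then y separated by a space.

37 3

√152 = [12; 3,24, …], period ℓ=2 (even) → k=1
i=0: a=12 ⇒ p=12, q=1
i=1: a=3 ⇒ p=37, q=3
fundamental: x₁=37, y₁=3  (since 1369 − 152·9 = 1)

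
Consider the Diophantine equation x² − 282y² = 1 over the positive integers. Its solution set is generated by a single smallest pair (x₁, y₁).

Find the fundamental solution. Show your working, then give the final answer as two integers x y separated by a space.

2351 140

√282 = [16; 1,3,1,4,1,3,1,32, …], period ℓ=8 (even) → k=7
step 0: (16, 1)  from 16·(1,0) + (0,1)
…
step 5: (487, 29)  from 1·(403,24) + (84,5)
step 6: (1864, 111)  from 3·(487,29) + (403,24)
step 7: (2351, 140)  from 1·(1864,111) + (487,29)
→ (2351, 140).  Check: 2351²=5527201, 282·140²=5527200, difference 1.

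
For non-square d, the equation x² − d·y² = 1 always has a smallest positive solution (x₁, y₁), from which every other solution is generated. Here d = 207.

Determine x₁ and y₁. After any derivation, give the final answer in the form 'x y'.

1151 80

√207 → a₀=14, period (2,1,1,2,1,1,2,28); ℓ=8 even so k=7
step 0: (14, 1)  from 14·(1,0) + (0,1)
…
step 4: (187, 13)  from 2·(72,5) + (43,3)
…
step 6: (446, 31)  from 1·(259,18) + (187,13)
step 7: (1151, 80)  from 2·(446,31) + (259,18)
(x₁, y₁) = (1151, 80);  1151² − 207·80² = 1 ✓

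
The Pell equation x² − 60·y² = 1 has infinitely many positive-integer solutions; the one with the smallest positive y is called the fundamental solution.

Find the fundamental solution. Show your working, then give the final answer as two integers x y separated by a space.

√60 → a₀=7, period (1,2,1,14); ℓ=4 even so k=3
k=0  a_k=7  p_k/q_k = 7/1
…
k=2  a_k=2  p_k/q_k = 23/3
k=3  a_k=1  p_k/q_k = 31/4
fundamental: x₁=31, y₁=4  (since 961 − 60·16 = 1)

31 4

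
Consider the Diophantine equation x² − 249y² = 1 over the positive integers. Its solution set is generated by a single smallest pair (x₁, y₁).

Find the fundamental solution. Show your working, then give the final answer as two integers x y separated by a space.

[15; 1,3,1,1,5,…,3,1,30] for √249; ℓ=16 ⇒ convergent index 15
a_0=15:  p_0=15·1+0=15,  q_0=15·0+1=1
a_1=1:  p_1=1·15+1=16,  q_1=1·1+0=1
…
a_5=5:  p_5=5·142+79=789,  q_5=5·9+5=50
a_6=1:  p_6=1·789+142=931,  q_6=1·50+9=59
…
a_8=10:  p_8=10·3582+931=36751,  q_8=10·227+59=2329
…
a_10=1:  p_10=1·113835+36751=150586,  q_10=1·7214+2329=9543
…
a_12=1:  p_12=1·866765+150586=1017351,  q_12=1·54929+9543=64472
a_13=1:  p_13=1·1017351+866765=1884116,  q_13=1·64472+54929=119401
a_14=3:  p_14=3·1884116+1017351=6669699,  q_14=3·119401+64472=422675
a_15=1:  p_15=1·6669699+1884116=8553815,  q_15=1·422675+119401=542076
fundamental: x₁=8553815, y₁=542076  (since 73167751054225 − 249·293846389776 = 1)

8553815 542076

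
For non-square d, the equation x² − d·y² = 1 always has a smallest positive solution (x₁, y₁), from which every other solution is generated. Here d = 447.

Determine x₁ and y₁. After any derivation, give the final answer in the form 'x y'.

148 7

[21; 7,42] for √447; ℓ=2 ⇒ convergent index 1
step 0: (21, 1)  from 21·(1,0) + (0,1)
step 1: (148, 7)  from 7·(21,1) + (1,0)
→ (148, 7).  Check: 148²=21904, 447·7²=21903, difference 1.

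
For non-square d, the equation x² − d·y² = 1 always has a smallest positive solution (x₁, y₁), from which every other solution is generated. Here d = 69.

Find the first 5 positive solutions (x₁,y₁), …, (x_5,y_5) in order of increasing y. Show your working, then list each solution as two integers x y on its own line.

[8; 3,3,1,4,1,3,3,16] for √69; ℓ=8 ⇒ convergent index 7
k=0  a_k=8  p_k/q_k = 8/1
…
k=3  a_k=1  p_k/q_k = 108/13
k=4  a_k=4  p_k/q_k = 515/62
…
k=6  a_k=3  p_k/q_k = 2384/287
k=7  a_k=3  p_k/q_k = 7775/936
(x₁, y₁) = (7775, 936);  7775² − 69·936² = 1 ✓
n=2: (7775,936)∘(7775,936) = (7775·7775+69·936·936, 7775·936+936·7775) = (120901249,14554800)
n=3: (120901249,14554800)∘(7775,936) = (7775·120901249+69·936·14554800, 7775·14554800+936·120901249) = (1880014414175,226327139064)
n=4: (1880014414175,226327139064)∘(7775,936) = (7775·1880014414175+69·936·226327139064, 7775·226327139064+936·1880014414175) = (29234224019520001,3519386997890400)
n=5: (29234224019520001,3519386997890400)∘(7775,936) = (7775·29234224019520001+69·936·3519386997890400, 7775·3519386997890400+936·29234224019520001) = (454592181623521601375,54726467590868580936)

7775 936
120901249 14554800
1880014414175 226327139064
29234224019520001 3519386997890400
454592181623521601375 54726467590868580936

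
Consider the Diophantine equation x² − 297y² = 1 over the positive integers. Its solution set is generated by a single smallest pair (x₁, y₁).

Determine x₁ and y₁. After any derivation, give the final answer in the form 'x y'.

48599 2820

d=297: √d = [17; 4,3,1,1,2,1,1,3,4,34] (ℓ=10, even), read p_9/q_9
i=0: a=17 ⇒ p=17, q=1
…
i=3: a=1 ⇒ p=293, q=17
…
i=5: a=2 ⇒ p=1327, q=77
…
i=7: a=1 ⇒ p=3171, q=184
i=8: a=3 ⇒ p=11357, q=659
i=9: a=4 ⇒ p=48599, q=2820
fundamental: x₁=48599, y₁=2820  (since 2361862801 − 297·7952400 = 1)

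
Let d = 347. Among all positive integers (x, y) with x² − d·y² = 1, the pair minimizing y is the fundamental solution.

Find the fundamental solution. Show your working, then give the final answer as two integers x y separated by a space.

641602 34443

√347 → a₀=18, period (1,1,1,2,4,…,1,1,36); ℓ=14 even so k=13
a_0=18:  p_0=18·1+0=18,  q_0=18·0+1=1
a_1=1:  p_1=1·18+1=19,  q_1=1·1+0=1
a_2=1:  p_2=1·19+18=37,  q_2=1·1+1=2
a_3=1:  p_3=1·37+19=56,  q_3=1·2+1=3
a_4=2:  p_4=2·56+37=149,  q_4=2·3+2=8
a_5=4:  p_5=4·149+56=652,  q_5=4·8+3=35
a_6=1:  p_6=1·652+149=801,  q_6=1·35+8=43
…
a_9=4:  p_9=4·15070+14269=74549,  q_9=4·809+766=4002
…
a_11=1:  p_11=1·164168+74549=238717,  q_11=1·8813+4002=12815
a_12=1:  p_12=1·238717+164168=402885,  q_12=1·12815+8813=21628
a_13=1:  p_13=1·402885+238717=641602,  q_13=1·21628+12815=34443
→ (641602, 34443).  Check: 641602²=411653126404, 347·34443²=411653126403, difference 1.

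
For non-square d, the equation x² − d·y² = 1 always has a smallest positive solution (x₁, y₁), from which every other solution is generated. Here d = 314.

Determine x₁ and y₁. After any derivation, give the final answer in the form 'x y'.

392499 22150

√314 = [17; 1,2,1,1,2,1,34, …], period ℓ=7 (odd) → k=13
k=0  a_k=17  p_k/q_k = 17/1
k=1  a_k=1  p_k/q_k = 18/1
…
k=3  a_k=1  p_k/q_k = 71/4
…
k=6  a_k=1  p_k/q_k = 443/25
k=7  a_k=34  p_k/q_k = 15381/868
…
k=12  a_k=2  p_k/q_k = 282617/15949
k=13  a_k=1  p_k/q_k = 392499/22150
fundamental: x₁=392499, y₁=22150  (since 154055465001 − 314·490622500 = 1)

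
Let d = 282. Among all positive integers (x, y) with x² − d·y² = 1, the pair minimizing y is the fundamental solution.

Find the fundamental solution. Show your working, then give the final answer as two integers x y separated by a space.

√282 = [16; 1,3,1,4,1,3,1,32, …], period ℓ=8 (even) → k=7
k=0  a_k=16  p_k/q_k = 16/1
…
k=2  a_k=3  p_k/q_k = 67/4
…
k=6  a_k=3  p_k/q_k = 1864/111
k=7  a_k=1  p_k/q_k = 2351/140
(x₁, y₁) = (2351, 140);  2351² − 282·140² = 1 ✓

2351 140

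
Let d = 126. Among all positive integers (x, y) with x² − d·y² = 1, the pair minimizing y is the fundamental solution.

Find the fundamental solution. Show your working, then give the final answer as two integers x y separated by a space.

449 40

√126 = [11; 4,2,4,22, …], period ℓ=4 (even) → k=3
step 0: (11, 1)  from 11·(1,0) + (0,1)
step 1: (45, 4)  from 4·(11,1) + (1,0)
step 2: (101, 9)  from 2·(45,4) + (11,1)
step 3: (449, 40)  from 4·(101,9) + (45,4)
→ (449, 40).  Check: 449²=201601, 126·40²=201600, difference 1.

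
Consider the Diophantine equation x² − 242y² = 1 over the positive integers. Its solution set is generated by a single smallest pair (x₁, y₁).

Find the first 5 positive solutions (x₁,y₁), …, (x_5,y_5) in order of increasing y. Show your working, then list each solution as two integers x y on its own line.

19601 1260
768398401 49394520
30122754096401 1936363971780
1180872205318713601 75909340372325040
46292552162781456490001 2975797959339522246300

√242 = [15; 1,1,3,1,14,1,3,1,1,30, …], period ℓ=10 (even) → k=9
a_0=15:  p_0=15·1+0=15,  q_0=15·0+1=1
…
a_2=1:  p_2=1·16+15=31,  q_2=1·1+1=2
…
a_6=1:  p_6=1·2069+140=2209,  q_6=1·133+9=142
a_7=3:  p_7=3·2209+2069=8696,  q_7=3·142+133=559
a_8=1:  p_8=1·8696+2209=10905,  q_8=1·559+142=701
a_9=1:  p_9=1·10905+8696=19601,  q_9=1·701+559=1260
→ (19601, 1260).  Check: 19601²=384199201, 242·1260²=384199200, difference 1.
(19601+1260√242)^2 = 768398401 + 49394520√242
(19601+1260√242)^3 = 30122754096401 + 1936363971780√242
(19601+1260√242)^4 = 1180872205318713601 + 75909340372325040√242
(19601+1260√242)^5 = 46292552162781456490001 + 2975797959339522246300√242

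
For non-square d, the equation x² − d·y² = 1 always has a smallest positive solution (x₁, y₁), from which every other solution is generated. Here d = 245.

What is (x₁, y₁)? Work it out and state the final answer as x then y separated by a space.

√245 → a₀=15, period (1,1,1,7,6,7,1,1,1,30); ℓ=10 even so k=9
k=0  a_k=15  p_k/q_k = 15/1
…
k=2  a_k=1  p_k/q_k = 31/2
…
k=4  a_k=7  p_k/q_k = 360/23
k=5  a_k=6  p_k/q_k = 2207/141
k=6  a_k=7  p_k/q_k = 15809/1010
k=7  a_k=1  p_k/q_k = 18016/1151
k=8  a_k=1  p_k/q_k = 33825/2161
k=9  a_k=1  p_k/q_k = 51841/3312
fundamental: x₁=51841, y₁=3312  (since 2687489281 − 245·10969344 = 1)

51841 3312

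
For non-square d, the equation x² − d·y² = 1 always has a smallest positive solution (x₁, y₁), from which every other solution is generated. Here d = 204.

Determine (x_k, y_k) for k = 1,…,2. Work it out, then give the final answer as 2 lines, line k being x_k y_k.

[14; 3,1,1,6,1,1,3,28] for √204; ℓ=8 ⇒ convergent index 7
step 0: (14, 1)  from 14·(1,0) + (0,1)
step 1: (43, 3)  from 3·(14,1) + (1,0)
step 2: (57, 4)  from 1·(43,3) + (14,1)
…
step 4: (657, 46)  from 6·(100,7) + (57,4)
…
step 6: (1414, 99)  from 1·(757,53) + (657,46)
step 7: (4999, 350)  from 3·(1414,99) + (757,53)
fundamental: x₁=4999, y₁=350  (since 24990001 − 204·122500 = 1)
(4999+350√204)^2 = 49980001 + 3499300√204

4999 350
49980001 3499300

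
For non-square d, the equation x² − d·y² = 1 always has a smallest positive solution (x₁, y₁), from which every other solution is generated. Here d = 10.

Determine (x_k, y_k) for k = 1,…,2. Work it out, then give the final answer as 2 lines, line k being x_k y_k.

d=10: √d = [3; 6] (ℓ=1, odd), read p_1/q_1
i=0: a=3 ⇒ p=3, q=1
i=1: a=6 ⇒ p=19, q=6
→ (19, 6).  Check: 19²=361, 10·6²=360, difference 1.
k=2:  x_2 = 19·19+10·6·6 = 721,  y_2 = 19·6+6·19 = 228

19 6
721 228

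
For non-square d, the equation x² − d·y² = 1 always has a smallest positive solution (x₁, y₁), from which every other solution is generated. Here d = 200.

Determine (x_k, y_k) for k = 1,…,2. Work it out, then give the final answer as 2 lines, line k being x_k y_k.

d=200: √d = [14; 7,28] (ℓ=2, even), read p_1/q_1
i=0: a=14 ⇒ p=14, q=1
i=1: a=7 ⇒ p=99, q=7
→ (99, 7).  Check: 99²=9801, 200·7²=9800, difference 1.
(x_2, y_2) = (99·99 + 200·7·7, 99·7 + 7·99) = (19601, 1386)

99 7
19601 1386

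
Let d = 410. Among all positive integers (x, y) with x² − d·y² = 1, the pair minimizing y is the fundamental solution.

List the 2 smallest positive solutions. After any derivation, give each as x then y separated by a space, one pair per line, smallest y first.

81 4
13121 648

√410 = [20; 4,40, …], period ℓ=2 (even) → k=1
k=0  a_k=20  p_k/q_k = 20/1
k=1  a_k=4  p_k/q_k = 81/4
fundamental: x₁=81, y₁=4  (since 6561 − 410·16 = 1)
k=2:  x_2 = 81·81+410·4·4 = 13121,  y_2 = 81·4+4·81 = 648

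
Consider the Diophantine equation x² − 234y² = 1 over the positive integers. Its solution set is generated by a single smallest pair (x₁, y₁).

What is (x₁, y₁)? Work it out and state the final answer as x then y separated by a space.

5201 340

√234 → a₀=15, period (3,2,1,2,1,2,3,30); ℓ=8 even so k=7
i=0: a=15 ⇒ p=15, q=1
i=1: a=3 ⇒ p=46, q=3
i=2: a=2 ⇒ p=107, q=7
i=3: a=1 ⇒ p=153, q=10
i=4: a=2 ⇒ p=413, q=27
…
i=6: a=2 ⇒ p=1545, q=101
i=7: a=3 ⇒ p=5201, q=340
→ (5201, 340).  Check: 5201²=27050401, 234·340²=27050400, difference 1.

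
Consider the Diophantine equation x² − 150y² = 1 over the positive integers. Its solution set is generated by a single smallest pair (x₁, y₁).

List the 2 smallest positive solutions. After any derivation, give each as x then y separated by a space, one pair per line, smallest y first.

√150 = [12; 4,24, …], period ℓ=2 (even) → k=1
i=0: a=12 ⇒ p=12, q=1
i=1: a=4 ⇒ p=49, q=4
→ (49, 4).  Check: 49²=2401, 150·4²=2400, difference 1.
n=2: (49,4)∘(49,4) = (49·49+150·4·4, 49·4+4·49) = (4801,392)

49 4
4801 392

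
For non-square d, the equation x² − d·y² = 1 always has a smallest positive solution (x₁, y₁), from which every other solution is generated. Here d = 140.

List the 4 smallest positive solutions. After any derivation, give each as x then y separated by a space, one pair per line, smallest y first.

√140 → a₀=11, period (1,4,1,22); ℓ=4 even so k=3
k=0  a_k=11  p_k/q_k = 11/1
k=1  a_k=1  p_k/q_k = 12/1
k=2  a_k=4  p_k/q_k = 59/5
k=3  a_k=1  p_k/q_k = 71/6
(x₁, y₁) = (71, 6);  71² − 140·6² = 1 ✓
(71+6√140)^2 = 10081 + 852√140
(71+6√140)^3 = 1431431 + 120978√140
(71+6√140)^4 = 203253121 + 17178024√140

71 6
10081 852
1431431 120978
203253121 17178024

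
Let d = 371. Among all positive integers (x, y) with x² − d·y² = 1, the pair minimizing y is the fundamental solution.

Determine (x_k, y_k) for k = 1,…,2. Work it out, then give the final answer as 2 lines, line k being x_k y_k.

1695 88
5746049 298320

√371 = [19; 3,1,4,1,3,38, …], period ℓ=6 (even) → k=5
step 0: (19, 1)  from 19·(1,0) + (0,1)
step 1: (58, 3)  from 3·(19,1) + (1,0)
step 2: (77, 4)  from 1·(58,3) + (19,1)
step 3: (366, 19)  from 4·(77,4) + (58,3)
step 4: (443, 23)  from 1·(366,19) + (77,4)
step 5: (1695, 88)  from 3·(443,23) + (366,19)
(x₁, y₁) = (1695, 88);  1695² − 371·88² = 1 ✓
n=2: (1695,88)∘(1695,88) = (1695·1695+371·88·88, 1695·88+88·1695) = (5746049,298320)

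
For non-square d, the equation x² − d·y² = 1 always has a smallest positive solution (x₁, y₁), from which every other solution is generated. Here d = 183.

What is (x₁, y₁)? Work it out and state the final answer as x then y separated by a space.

√183 = [13; 1,1,8,1,1,26, …], period ℓ=6 (even) → k=5
a_0=13:  p_0=13·1+0=13,  q_0=13·0+1=1
a_1=1:  p_1=1·13+1=14,  q_1=1·1+0=1
a_2=1:  p_2=1·14+13=27,  q_2=1·1+1=2
…
a_4=1:  p_4=1·230+27=257,  q_4=1·17+2=19
a_5=1:  p_5=1·257+230=487,  q_5=1·19+17=36
fundamental: x₁=487, y₁=36  (since 237169 − 183·1296 = 1)

487 36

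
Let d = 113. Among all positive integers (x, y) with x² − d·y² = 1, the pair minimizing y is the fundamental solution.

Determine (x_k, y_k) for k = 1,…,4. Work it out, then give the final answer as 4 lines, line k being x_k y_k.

1204353 113296
2900932297217 272896754976
6987493029899166849 657328051091107760
16830816386073401651890177 1583310020631184911403584

√113 → a₀=10, period (1,1,1,2,2,1,1,1,20); ℓ=9 odd so k=17
i=0: a=10 ⇒ p=10, q=1
…
i=4: a=2 ⇒ p=85, q=8
…
i=12: a=1 ⇒ p=49579, q=4664
…
i=14: a=2 ⇒ p=313483, q=29490
i=15: a=1 ⇒ p=445435, q=41903
i=16: a=1 ⇒ p=758918, q=71393
i=17: a=1 ⇒ p=1204353, q=113296
fundamental: x₁=1204353, y₁=113296  (since 1450466148609 − 113·12835983616 = 1)
(x_2, y_2) = (1204353·1204353 + 113·113296·113296, 1204353·113296 + 113296·1204353) = (2900932297217, 272896754976)
(x_3, y_3) = (1204353·2900932297217 + 113·113296·272896754976, 1204353·272896754976 + 113296·2900932297217) = (6987493029899166849, 657328051091107760)
(x_4, y_4) = (1204353·6987493029899166849 + 113·113296·657328051091107760, 1204353·657328051091107760 + 113296·6987493029899166849) = (16830816386073401651890177, 1583310020631184911403584)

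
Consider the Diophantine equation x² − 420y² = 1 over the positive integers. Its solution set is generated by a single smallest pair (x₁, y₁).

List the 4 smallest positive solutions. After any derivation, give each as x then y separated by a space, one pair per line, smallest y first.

√420 = [20; 2,40, …], period ℓ=2 (even) → k=1
step 0: (20, 1)  from 20·(1,0) + (0,1)
step 1: (41, 2)  from 2·(20,1) + (1,0)
→ (41, 2).  Check: 41²=1681, 420·2²=1680, difference 1.
(x_2, y_2) = (41·41 + 420·2·2, 41·2 + 2·41) = (3361, 164)
(x_3, y_3) = (41·3361 + 420·2·164, 41·164 + 2·3361) = (275561, 13446)
(x_4, y_4) = (41·275561 + 420·2·13446, 41·13446 + 2·275561) = (22592641, 1102408)

41 2
3361 164
275561 13446
22592641 1102408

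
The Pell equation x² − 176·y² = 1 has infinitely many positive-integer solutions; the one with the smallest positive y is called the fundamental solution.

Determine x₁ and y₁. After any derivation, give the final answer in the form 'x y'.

199 15

d=176: √d = [13; 3,1,3,26] (ℓ=4, even), read p_3/q_3
k=0  a_k=13  p_k/q_k = 13/1
k=1  a_k=3  p_k/q_k = 40/3
k=2  a_k=1  p_k/q_k = 53/4
k=3  a_k=3  p_k/q_k = 199/15
fundamental: x₁=199, y₁=15  (since 39601 − 176·225 = 1)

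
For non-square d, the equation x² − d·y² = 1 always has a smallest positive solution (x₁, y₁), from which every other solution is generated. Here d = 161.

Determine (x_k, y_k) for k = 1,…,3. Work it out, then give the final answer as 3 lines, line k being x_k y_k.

d=161: √d = [12; 1,2,4,1,2,1,4,2,1,24] (ℓ=10, even), read p_9/q_9
a_0=12:  p_0=12·1+0=12,  q_0=12·0+1=1
a_1=1:  p_1=1·12+1=13,  q_1=1·1+0=1
a_2=2:  p_2=2·13+12=38,  q_2=2·1+1=3
…
a_5=2:  p_5=2·203+165=571,  q_5=2·16+13=45
a_6=1:  p_6=1·571+203=774,  q_6=1·45+16=61
a_7=4:  p_7=4·774+571=3667,  q_7=4·61+45=289
a_8=2:  p_8=2·3667+774=8108,  q_8=2·289+61=639
a_9=1:  p_9=1·8108+3667=11775,  q_9=1·639+289=928
fundamental: x₁=11775, y₁=928  (since 138650625 − 161·861184 = 1)
(11775+928√161)^2 = 277301249 + 21854400√161
(11775+928√161)^3 = 6530444402175 + 514671119072√161

11775 928
277301249 21854400
6530444402175 514671119072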